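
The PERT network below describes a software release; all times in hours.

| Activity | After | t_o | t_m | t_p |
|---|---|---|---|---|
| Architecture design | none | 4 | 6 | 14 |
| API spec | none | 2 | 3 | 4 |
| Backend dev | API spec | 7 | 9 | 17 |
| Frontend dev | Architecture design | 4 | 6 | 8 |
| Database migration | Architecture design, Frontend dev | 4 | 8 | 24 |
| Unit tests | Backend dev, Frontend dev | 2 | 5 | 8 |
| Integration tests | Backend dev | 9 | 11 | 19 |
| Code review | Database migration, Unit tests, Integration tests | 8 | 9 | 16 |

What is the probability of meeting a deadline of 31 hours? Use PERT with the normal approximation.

0.071

te_Architecture design = (4 + 4·6 + 14)/6 = 42/6 = 7; σ²_Architecture design = ((14−4)/6)² = 2.778
te_API spec = (2 + 4·3 + 4)/6 = 18/6 = 3; σ²_API spec = ((4−2)/6)² = 0.111
te_Backend dev = (7 + 4·9 + 17)/6 = 60/6 = 10; σ²_Backend dev = ((17−7)/6)² = 2.778
te_Frontend dev = (4 + 4·6 + 8)/6 = 36/6 = 6; σ²_Frontend dev = ((8−4)/6)² = 0.444
te_Database migration = (4 + 4·8 + 24)/6 = 60/6 = 10; σ²_Database migration = ((24−4)/6)² = 11.111
te_Unit tests = (2 + 4·5 + 8)/6 = 30/6 = 5; σ²_Unit tests = ((8−2)/6)² = 1.000
te_Integration tests = (9 + 4·11 + 19)/6 = 72/6 = 12; σ²_Integration tests = ((19−9)/6)² = 2.778
te_Code review = (8 + 4·9 + 16)/6 = 60/6 = 10; σ²_Code review = ((16−8)/6)² = 1.778

Forward pass:
ES_Architecture design = 0; EF_Architecture design = 7
ES_API spec = 0; EF_API spec = 3
ES_Backend dev = 3; EF_Backend dev = 3+10 = 13
ES_Frontend dev = 7; EF_Frontend dev = 7+6 = 13
ES_Database migration = max(EF_Architecture design=7, EF_Frontend dev=13) = 13; EF_Database migration = 13+10 = 23
ES_Unit tests = max(EF_Backend dev=13, EF_Frontend dev=13) = 13; EF_Unit tests = 13+5 = 18
ES_Integration tests = 13; EF_Integration tests = 13+12 = 25
ES_Code review = max(EF_Database migration=23, EF_Unit tests=18, EF_Integration tests=25) = 25; EF_Code review = 25+10 = 35
Expected project duration μ = 35 hours. Critical path: API spec → Backend dev → Integration tests → Code review.

Variance along critical path = 0.111 + 2.778 + 2.778 + 1.778 = 7.444; σ = √7.444 = 2.728 hours.
Z = (31 − 35) / 2.728 = -1.466
P(T ≤ 31) = Φ(-1.466) ≈ 0.071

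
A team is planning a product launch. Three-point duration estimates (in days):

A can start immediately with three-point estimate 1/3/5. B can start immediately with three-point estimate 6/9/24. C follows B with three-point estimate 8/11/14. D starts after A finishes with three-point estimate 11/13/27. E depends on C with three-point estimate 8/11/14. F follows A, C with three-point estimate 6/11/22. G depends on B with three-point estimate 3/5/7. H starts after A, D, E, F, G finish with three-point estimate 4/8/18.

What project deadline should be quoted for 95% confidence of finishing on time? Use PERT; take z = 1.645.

50.8 days

te_A = (1 + 4·3 + 5)/6 = 18/6 = 3; σ²_A = ((5−1)/6)² = 0.444
te_B = (6 + 4·9 + 24)/6 = 66/6 = 11; σ²_B = ((24−6)/6)² = 9.000
te_C = (8 + 4·11 + 14)/6 = 66/6 = 11; σ²_C = ((14−8)/6)² = 1.000
te_D = (11 + 4·13 + 27)/6 = 90/6 = 15; σ²_D = ((27−11)/6)² = 7.111
te_E = (8 + 4·11 + 14)/6 = 66/6 = 11; σ²_E = ((14−8)/6)² = 1.000
te_F = (6 + 4·11 + 22)/6 = 72/6 = 12; σ²_F = ((22−6)/6)² = 7.111
te_G = (3 + 4·5 + 7)/6 = 30/6 = 5; σ²_G = ((7−3)/6)² = 0.444
te_H = (4 + 4·8 + 18)/6 = 54/6 = 9; σ²_H = ((18−4)/6)² = 5.444

Forward pass:
ES_A = 0; EF_A = 3
ES_B = 0; EF_B = 11
ES_C = 11; EF_C = 11+11 = 22
ES_D = 3; EF_D = 3+15 = 18
ES_E = 22; EF_E = 22+11 = 33
ES_F = max(EF_A=3, EF_C=22) = 22; EF_F = 22+12 = 34
ES_G = 11; EF_G = 11+5 = 16
ES_H = max(EF_A=3, EF_D=18, EF_E=33, EF_F=34, EF_G=16) = 34; EF_H = 34+9 = 43
Expected project duration μ = 43 days. Critical path: B → C → F → H.

Variance along critical path = 9.000 + 1.000 + 7.111 + 5.444 = 22.556; σ = 4.749 days.
D = μ + z·σ = 43 + 1.645·4.749 = 50.8 days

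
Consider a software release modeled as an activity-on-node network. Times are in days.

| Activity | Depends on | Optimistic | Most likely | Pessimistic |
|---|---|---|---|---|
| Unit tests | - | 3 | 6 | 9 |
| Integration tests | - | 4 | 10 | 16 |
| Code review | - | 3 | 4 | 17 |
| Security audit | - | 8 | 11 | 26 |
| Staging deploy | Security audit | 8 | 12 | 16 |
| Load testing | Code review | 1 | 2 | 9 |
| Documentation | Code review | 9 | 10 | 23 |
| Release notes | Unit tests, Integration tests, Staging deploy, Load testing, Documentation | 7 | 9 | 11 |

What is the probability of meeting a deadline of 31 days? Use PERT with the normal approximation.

0.185

te_Unit tests = (3 + 4·6 + 9)/6 = 36/6 = 6; σ²_Unit tests = ((9−3)/6)² = 1.000
te_Integration tests = (4 + 4·10 + 16)/6 = 60/6 = 10; σ²_Integration tests = ((16−4)/6)² = 4.000
te_Code review = (3 + 4·4 + 17)/6 = 36/6 = 6; σ²_Code review = ((17−3)/6)² = 5.444
te_Security audit = (8 + 4·11 + 26)/6 = 78/6 = 13; σ²_Security audit = ((26−8)/6)² = 9.000
te_Staging deploy = (8 + 4·12 + 16)/6 = 72/6 = 12; σ²_Staging deploy = ((16−8)/6)² = 1.778
te_Load testing = (1 + 4·2 + 9)/6 = 18/6 = 3; σ²_Load testing = ((9−1)/6)² = 1.778
te_Documentation = (9 + 4·10 + 23)/6 = 72/6 = 12; σ²_Documentation = ((23−9)/6)² = 5.444
te_Release notes = (7 + 4·9 + 11)/6 = 54/6 = 9; σ²_Release notes = ((11−7)/6)² = 0.444

Forward pass:
ES_Unit tests = 0; EF_Unit tests = 6
ES_Integration tests = 0; EF_Integration tests = 10
ES_Code review = 0; EF_Code review = 6
ES_Security audit = 0; EF_Security audit = 13
ES_Staging deploy = 13; EF_Staging deploy = 13+12 = 25
ES_Load testing = 6; EF_Load testing = 6+3 = 9
ES_Documentation = 6; EF_Documentation = 6+12 = 18
ES_Release notes = max(EF_Unit tests=6, EF_Integration tests=10, EF_Staging deploy=25, EF_Load testing=9, EF_Documentation=18) = 25; EF_Release notes = 25+9 = 34
Expected project duration μ = 34 days. Critical path: Security audit → Staging deploy → Release notes.

Variance along critical path = 9.000 + 1.778 + 0.444 = 11.222; σ = √11.222 = 3.350 days.
Z = (31 − 34) / 3.350 = -0.896
P(T ≤ 31) = Φ(-0.896) ≈ 0.185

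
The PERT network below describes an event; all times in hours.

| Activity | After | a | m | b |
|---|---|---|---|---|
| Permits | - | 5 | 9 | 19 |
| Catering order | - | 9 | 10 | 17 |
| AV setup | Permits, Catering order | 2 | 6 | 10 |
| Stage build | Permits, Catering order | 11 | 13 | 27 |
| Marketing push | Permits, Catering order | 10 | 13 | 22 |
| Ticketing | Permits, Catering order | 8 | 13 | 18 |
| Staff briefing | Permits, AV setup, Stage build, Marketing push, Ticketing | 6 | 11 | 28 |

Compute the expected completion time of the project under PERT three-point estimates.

te_Permits = (5 + 4·9 + 19)/6 = 60/6 = 10
te_Catering order = (9 + 4·10 + 17)/6 = 66/6 = 11
te_AV setup = (2 + 4·6 + 10)/6 = 36/6 = 6
te_Stage build = (11 + 4·13 + 27)/6 = 90/6 = 15
te_Marketing push = (10 + 4·13 + 22)/6 = 84/6 = 14
te_Ticketing = (8 + 4·13 + 18)/6 = 78/6 = 13
te_Staff briefing = (6 + 4·11 + 28)/6 = 78/6 = 13

Forward pass:
ES_Permits = 0; EF_Permits = 10
ES_Catering order = 0; EF_Catering order = 11
ES_AV setup = max(EF_Permits=10, EF_Catering order=11) = 11; EF_AV setup = 11+6 = 17
ES_Stage build = max(EF_Permits=10, EF_Catering order=11) = 11; EF_Stage build = 11+15 = 26
ES_Marketing push = max(EF_Permits=10, EF_Catering order=11) = 11; EF_Marketing push = 11+14 = 25
ES_Ticketing = max(EF_Permits=10, EF_Catering order=11) = 11; EF_Ticketing = 11+13 = 24
ES_Staff briefing = max(EF_Permits=10, EF_AV setup=17, EF_Stage build=26, EF_Marketing push=25, EF_Ticketing=24) = 26; EF_Staff briefing = 26+13 = 39
Expected project duration μ = 39 hours. Critical path: Catering order → Stage build → Staff briefing.

39 hours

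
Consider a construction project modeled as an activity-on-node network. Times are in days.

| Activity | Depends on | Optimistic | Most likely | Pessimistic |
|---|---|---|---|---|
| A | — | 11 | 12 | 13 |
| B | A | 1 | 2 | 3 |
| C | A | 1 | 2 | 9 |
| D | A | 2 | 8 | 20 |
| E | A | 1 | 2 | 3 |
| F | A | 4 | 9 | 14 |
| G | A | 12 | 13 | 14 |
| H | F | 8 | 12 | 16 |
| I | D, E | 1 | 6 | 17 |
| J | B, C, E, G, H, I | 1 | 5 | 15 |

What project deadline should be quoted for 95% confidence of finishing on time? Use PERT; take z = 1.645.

te_A = (11 + 4·12 + 13)/6 = 72/6 = 12; σ²_A = ((13−11)/6)² = 0.111
te_B = (1 + 4·2 + 3)/6 = 12/6 = 2; σ²_B = ((3−1)/6)² = 0.111
te_C = (1 + 4·2 + 9)/6 = 18/6 = 3; σ²_C = ((9−1)/6)² = 1.778
te_D = (2 + 4·8 + 20)/6 = 54/6 = 9; σ²_D = ((20−2)/6)² = 9.000
te_E = (1 + 4·2 + 3)/6 = 12/6 = 2; σ²_E = ((3−1)/6)² = 0.111
te_F = (4 + 4·9 + 14)/6 = 54/6 = 9; σ²_F = ((14−4)/6)² = 2.778
te_G = (12 + 4·13 + 14)/6 = 78/6 = 13; σ²_G = ((14−12)/6)² = 0.111
te_H = (8 + 4·12 + 16)/6 = 72/6 = 12; σ²_H = ((16−8)/6)² = 1.778
te_I = (1 + 4·6 + 17)/6 = 42/6 = 7; σ²_I = ((17−1)/6)² = 7.111
te_J = (1 + 4·5 + 15)/6 = 36/6 = 6; σ²_J = ((15−1)/6)² = 5.444

Forward pass:
ES_A = 0; EF_A = 12
ES_B = 12; EF_B = 12+2 = 14
ES_C = 12; EF_C = 12+3 = 15
ES_D = 12; EF_D = 12+9 = 21
ES_E = 12; EF_E = 12+2 = 14
ES_F = 12; EF_F = 12+9 = 21
ES_G = 12; EF_G = 12+13 = 25
ES_H = 21; EF_H = 21+12 = 33
ES_I = max(EF_D=21, EF_E=14) = 21; EF_I = 21+7 = 28
ES_J = max(EF_B=14, EF_C=15, EF_E=14, EF_G=25, EF_H=33, EF_I=28) = 33; EF_J = 33+6 = 39
Expected project duration μ = 39 days. Critical path: A → F → H → J.

Variance along critical path = 0.111 + 2.778 + 1.778 + 5.444 = 10.111; σ = 3.180 days.
D = μ + z·σ = 39 + 1.645·3.180 = 44.2 days

44.2 days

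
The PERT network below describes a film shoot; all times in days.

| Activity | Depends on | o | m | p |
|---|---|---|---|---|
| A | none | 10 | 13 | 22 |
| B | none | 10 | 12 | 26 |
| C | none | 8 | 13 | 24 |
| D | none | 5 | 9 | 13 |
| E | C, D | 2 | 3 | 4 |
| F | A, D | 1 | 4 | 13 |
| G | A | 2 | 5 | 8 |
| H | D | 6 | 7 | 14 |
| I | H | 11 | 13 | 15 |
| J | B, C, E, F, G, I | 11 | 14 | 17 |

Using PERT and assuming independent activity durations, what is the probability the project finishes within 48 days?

0.963

te_A = (10 + 4·13 + 22)/6 = 84/6 = 14; σ²_A = ((22−10)/6)² = 4.000
te_B = (10 + 4·12 + 26)/6 = 84/6 = 14; σ²_B = ((26−10)/6)² = 7.111
te_C = (8 + 4·13 + 24)/6 = 84/6 = 14; σ²_C = ((24−8)/6)² = 7.111
te_D = (5 + 4·9 + 13)/6 = 54/6 = 9; σ²_D = ((13−5)/6)² = 1.778
te_E = (2 + 4·3 + 4)/6 = 18/6 = 3; σ²_E = ((4−2)/6)² = 0.111
te_F = (1 + 4·4 + 13)/6 = 30/6 = 5; σ²_F = ((13−1)/6)² = 4.000
te_G = (2 + 4·5 + 8)/6 = 30/6 = 5; σ²_G = ((8−2)/6)² = 1.000
te_H = (6 + 4·7 + 14)/6 = 48/6 = 8; σ²_H = ((14−6)/6)² = 1.778
te_I = (11 + 4·13 + 15)/6 = 78/6 = 13; σ²_I = ((15−11)/6)² = 0.444
te_J = (11 + 4·14 + 17)/6 = 84/6 = 14; σ²_J = ((17−11)/6)² = 1.000

Forward pass:
ES_A = 0; EF_A = 14
ES_B = 0; EF_B = 14
ES_C = 0; EF_C = 14
ES_D = 0; EF_D = 9
ES_E = max(EF_C=14, EF_D=9) = 14; EF_E = 14+3 = 17
ES_F = max(EF_A=14, EF_D=9) = 14; EF_F = 14+5 = 19
ES_G = 14; EF_G = 14+5 = 19
ES_H = 9; EF_H = 9+8 = 17
ES_I = 17; EF_I = 17+13 = 30
ES_J = max(EF_B=14, EF_C=14, EF_E=17, EF_F=19, EF_G=19, EF_I=30) = 30; EF_J = 30+14 = 44
Expected project duration μ = 44 days. Critical path: D → H → I → J.

Variance along critical path = 1.778 + 1.778 + 0.444 + 1.000 = 5.000; σ = √5.000 = 2.236 days.
Z = (48 − 44) / 2.236 = 1.789
P(T ≤ 48) = Φ(1.789) ≈ 0.963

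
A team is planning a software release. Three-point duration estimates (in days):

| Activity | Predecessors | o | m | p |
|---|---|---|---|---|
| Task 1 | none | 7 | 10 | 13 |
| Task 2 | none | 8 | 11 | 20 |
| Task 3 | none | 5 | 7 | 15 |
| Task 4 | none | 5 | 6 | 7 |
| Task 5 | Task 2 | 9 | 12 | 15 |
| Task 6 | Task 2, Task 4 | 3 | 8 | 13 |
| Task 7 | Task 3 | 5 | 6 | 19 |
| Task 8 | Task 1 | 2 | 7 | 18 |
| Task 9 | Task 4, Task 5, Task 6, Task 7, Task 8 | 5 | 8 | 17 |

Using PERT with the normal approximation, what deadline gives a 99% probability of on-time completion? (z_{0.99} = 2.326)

te_Task 1 = (7 + 4·10 + 13)/6 = 60/6 = 10; σ²_Task 1 = ((13−7)/6)² = 1.000
te_Task 2 = (8 + 4·11 + 20)/6 = 72/6 = 12; σ²_Task 2 = ((20−8)/6)² = 4.000
te_Task 3 = (5 + 4·7 + 15)/6 = 48/6 = 8; σ²_Task 3 = ((15−5)/6)² = 2.778
te_Task 4 = (5 + 4·6 + 7)/6 = 36/6 = 6; σ²_Task 4 = ((7−5)/6)² = 0.111
te_Task 5 = (9 + 4·12 + 15)/6 = 72/6 = 12; σ²_Task 5 = ((15−9)/6)² = 1.000
te_Task 6 = (3 + 4·8 + 13)/6 = 48/6 = 8; σ²_Task 6 = ((13−3)/6)² = 2.778
te_Task 7 = (5 + 4·6 + 19)/6 = 48/6 = 8; σ²_Task 7 = ((19−5)/6)² = 5.444
te_Task 8 = (2 + 4·7 + 18)/6 = 48/6 = 8; σ²_Task 8 = ((18−2)/6)² = 7.111
te_Task 9 = (5 + 4·8 + 17)/6 = 54/6 = 9; σ²_Task 9 = ((17−5)/6)² = 4.000

Forward pass:
ES_Task 1 = 0; EF_Task 1 = 10
ES_Task 2 = 0; EF_Task 2 = 12
ES_Task 3 = 0; EF_Task 3 = 8
ES_Task 4 = 0; EF_Task 4 = 6
ES_Task 5 = 12; EF_Task 5 = 12+12 = 24
ES_Task 6 = max(EF_Task 2=12, EF_Task 4=6) = 12; EF_Task 6 = 12+8 = 20
ES_Task 7 = 8; EF_Task 7 = 8+8 = 16
ES_Task 8 = 10; EF_Task 8 = 10+8 = 18
ES_Task 9 = max(EF_Task 4=6, EF_Task 5=24, EF_Task 6=20, EF_Task 7=16, EF_Task 8=18) = 24; EF_Task 9 = 24+9 = 33
Expected project duration μ = 33 days. Critical path: Task 2 → Task 5 → Task 9.

Variance along critical path = 4.000 + 1.000 + 4.000 = 9.000; σ = 3.000 days.
D = μ + z·σ = 33 + 2.326·3.000 = 40.0 days

40.0 days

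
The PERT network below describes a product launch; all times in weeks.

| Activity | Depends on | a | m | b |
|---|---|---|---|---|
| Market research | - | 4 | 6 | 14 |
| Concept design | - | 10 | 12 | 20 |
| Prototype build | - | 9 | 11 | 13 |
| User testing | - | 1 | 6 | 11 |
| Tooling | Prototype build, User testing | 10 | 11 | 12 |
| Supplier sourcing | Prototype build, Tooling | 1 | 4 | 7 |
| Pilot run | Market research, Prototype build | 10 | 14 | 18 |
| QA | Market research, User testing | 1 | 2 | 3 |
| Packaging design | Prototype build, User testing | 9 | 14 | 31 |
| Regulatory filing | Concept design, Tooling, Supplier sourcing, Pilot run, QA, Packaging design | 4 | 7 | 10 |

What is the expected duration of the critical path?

te_Market research = (4 + 4·6 + 14)/6 = 42/6 = 7
te_Concept design = (10 + 4·12 + 20)/6 = 78/6 = 13
te_Prototype build = (9 + 4·11 + 13)/6 = 66/6 = 11
te_User testing = (1 + 4·6 + 11)/6 = 36/6 = 6
te_Tooling = (10 + 4·11 + 12)/6 = 66/6 = 11
te_Supplier sourcing = (1 + 4·4 + 7)/6 = 24/6 = 4
te_Pilot run = (10 + 4·14 + 18)/6 = 84/6 = 14
te_QA = (1 + 4·2 + 3)/6 = 12/6 = 2
te_Packaging design = (9 + 4·14 + 31)/6 = 96/6 = 16
te_Regulatory filing = (4 + 4·7 + 10)/6 = 42/6 = 7

Forward pass:
ES_Market research = 0; EF_Market research = 7
ES_Concept design = 0; EF_Concept design = 13
ES_Prototype build = 0; EF_Prototype build = 11
ES_User testing = 0; EF_User testing = 6
ES_Tooling = max(EF_Prototype build=11, EF_User testing=6) = 11; EF_Tooling = 11+11 = 22
ES_Supplier sourcing = max(EF_Prototype build=11, EF_Tooling=22) = 22; EF_Supplier sourcing = 22+4 = 26
ES_Pilot run = max(EF_Market research=7, EF_Prototype build=11) = 11; EF_Pilot run = 11+14 = 25
ES_QA = max(EF_Market research=7, EF_User testing=6) = 7; EF_QA = 7+2 = 9
ES_Packaging design = max(EF_Prototype build=11, EF_User testing=6) = 11; EF_Packaging design = 11+16 = 27
ES_Regulatory filing = max(EF_Concept design=13, EF_Tooling=22, EF_Supplier sourcing=26, EF_Pilot run=25, EF_QA=9, EF_Packaging design=27) = 27; EF_Regulatory filing = 27+7 = 34
Expected project duration μ = 34 weeks. Critical path: Prototype build → Packaging design → Regulatory filing.

34 weeks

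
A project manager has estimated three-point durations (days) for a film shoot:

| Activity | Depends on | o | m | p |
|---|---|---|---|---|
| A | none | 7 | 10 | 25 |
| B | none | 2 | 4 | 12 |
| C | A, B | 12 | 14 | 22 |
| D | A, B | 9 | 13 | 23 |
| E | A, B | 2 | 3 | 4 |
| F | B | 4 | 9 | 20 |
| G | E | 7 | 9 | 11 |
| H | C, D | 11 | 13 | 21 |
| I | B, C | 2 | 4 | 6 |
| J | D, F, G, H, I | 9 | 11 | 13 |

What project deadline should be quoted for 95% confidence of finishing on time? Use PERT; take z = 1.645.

te_A = (7 + 4·10 + 25)/6 = 72/6 = 12; σ²_A = ((25−7)/6)² = 9.000
te_B = (2 + 4·4 + 12)/6 = 30/6 = 5; σ²_B = ((12−2)/6)² = 2.778
te_C = (12 + 4·14 + 22)/6 = 90/6 = 15; σ²_C = ((22−12)/6)² = 2.778
te_D = (9 + 4·13 + 23)/6 = 84/6 = 14; σ²_D = ((23−9)/6)² = 5.444
te_E = (2 + 4·3 + 4)/6 = 18/6 = 3; σ²_E = ((4−2)/6)² = 0.111
te_F = (4 + 4·9 + 20)/6 = 60/6 = 10; σ²_F = ((20−4)/6)² = 7.111
te_G = (7 + 4·9 + 11)/6 = 54/6 = 9; σ²_G = ((11−7)/6)² = 0.444
te_H = (11 + 4·13 + 21)/6 = 84/6 = 14; σ²_H = ((21−11)/6)² = 2.778
te_I = (2 + 4·4 + 6)/6 = 24/6 = 4; σ²_I = ((6−2)/6)² = 0.444
te_J = (9 + 4·11 + 13)/6 = 66/6 = 11; σ²_J = ((13−9)/6)² = 0.444

Forward pass:
ES_A = 0; EF_A = 12
ES_B = 0; EF_B = 5
ES_C = max(EF_A=12, EF_B=5) = 12; EF_C = 12+15 = 27
ES_D = max(EF_A=12, EF_B=5) = 12; EF_D = 12+14 = 26
ES_E = max(EF_A=12, EF_B=5) = 12; EF_E = 12+3 = 15
ES_F = 5; EF_F = 5+10 = 15
ES_G = 15; EF_G = 15+9 = 24
ES_H = max(EF_C=27, EF_D=26) = 27; EF_H = 27+14 = 41
ES_I = max(EF_B=5, EF_C=27) = 27; EF_I = 27+4 = 31
ES_J = max(EF_D=26, EF_F=15, EF_G=24, EF_H=41, EF_I=31) = 41; EF_J = 41+11 = 52
Expected project duration μ = 52 days. Critical path: A → C → H → J.

Variance along critical path = 9.000 + 2.778 + 2.778 + 0.444 = 15.000; σ = 3.873 days.
D = μ + z·σ = 52 + 1.645·3.873 = 58.4 days

58.4 days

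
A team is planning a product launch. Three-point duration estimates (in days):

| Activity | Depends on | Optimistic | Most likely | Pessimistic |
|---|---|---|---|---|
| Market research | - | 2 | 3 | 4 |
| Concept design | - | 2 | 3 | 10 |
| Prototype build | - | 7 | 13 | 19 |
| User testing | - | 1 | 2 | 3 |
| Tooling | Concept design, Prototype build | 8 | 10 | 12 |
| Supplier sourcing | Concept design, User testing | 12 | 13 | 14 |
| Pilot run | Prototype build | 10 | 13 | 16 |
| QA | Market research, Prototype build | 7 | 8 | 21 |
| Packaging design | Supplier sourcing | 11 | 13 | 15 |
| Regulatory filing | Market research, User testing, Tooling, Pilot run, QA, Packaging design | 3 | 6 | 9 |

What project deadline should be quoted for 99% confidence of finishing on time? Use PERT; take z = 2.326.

40.2 days

te_Market research = (2 + 4·3 + 4)/6 = 18/6 = 3; σ²_Market research = ((4−2)/6)² = 0.111
te_Concept design = (2 + 4·3 + 10)/6 = 24/6 = 4; σ²_Concept design = ((10−2)/6)² = 1.778
te_Prototype build = (7 + 4·13 + 19)/6 = 78/6 = 13; σ²_Prototype build = ((19−7)/6)² = 4.000
te_User testing = (1 + 4·2 + 3)/6 = 12/6 = 2; σ²_User testing = ((3−1)/6)² = 0.111
te_Tooling = (8 + 4·10 + 12)/6 = 60/6 = 10; σ²_Tooling = ((12−8)/6)² = 0.444
te_Supplier sourcing = (12 + 4·13 + 14)/6 = 78/6 = 13; σ²_Supplier sourcing = ((14−12)/6)² = 0.111
te_Pilot run = (10 + 4·13 + 16)/6 = 78/6 = 13; σ²_Pilot run = ((16−10)/6)² = 1.000
te_QA = (7 + 4·8 + 21)/6 = 60/6 = 10; σ²_QA = ((21−7)/6)² = 5.444
te_Packaging design = (11 + 4·13 + 15)/6 = 78/6 = 13; σ²_Packaging design = ((15−11)/6)² = 0.444
te_Regulatory filing = (3 + 4·6 + 9)/6 = 36/6 = 6; σ²_Regulatory filing = ((9−3)/6)² = 1.000

Forward pass:
ES_Market research = 0; EF_Market research = 3
ES_Concept design = 0; EF_Concept design = 4
ES_Prototype build = 0; EF_Prototype build = 13
ES_User testing = 0; EF_User testing = 2
ES_Tooling = max(EF_Concept design=4, EF_Prototype build=13) = 13; EF_Tooling = 13+10 = 23
ES_Supplier sourcing = max(EF_Concept design=4, EF_User testing=2) = 4; EF_Supplier sourcing = 4+13 = 17
ES_Pilot run = 13; EF_Pilot run = 13+13 = 26
ES_QA = max(EF_Market research=3, EF_Prototype build=13) = 13; EF_QA = 13+10 = 23
ES_Packaging design = 17; EF_Packaging design = 17+13 = 30
ES_Regulatory filing = max(EF_Market research=3, EF_User testing=2, EF_Tooling=23, EF_Pilot run=26, EF_QA=23, EF_Packaging design=30) = 30; EF_Regulatory filing = 30+6 = 36
Expected project duration μ = 36 days. Critical path: Concept design → Supplier sourcing → Packaging design → Regulatory filing.

Variance along critical path = 1.778 + 0.111 + 0.444 + 1.000 = 3.333; σ = 1.826 days.
D = μ + z·σ = 36 + 2.326·1.826 = 40.2 days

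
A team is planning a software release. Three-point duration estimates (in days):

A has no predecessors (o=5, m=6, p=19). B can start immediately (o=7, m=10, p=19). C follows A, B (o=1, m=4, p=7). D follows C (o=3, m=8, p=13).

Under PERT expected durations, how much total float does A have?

te_A = (5 + 4·6 + 19)/6 = 48/6 = 8
te_B = (7 + 4·10 + 19)/6 = 66/6 = 11
te_C = (1 + 4·4 + 7)/6 = 24/6 = 4
te_D = (3 + 4·8 + 13)/6 = 48/6 = 8

Forward pass:
ES_A = 0; EF_A = 8
ES_B = 0; EF_B = 11
ES_C = max(EF_A=8, EF_B=11) = 11; EF_C = 11+4 = 15
ES_D = 15; EF_D = 15+8 = 23
Expected project duration μ = 23 days. Critical path: B → C → D.

Backward pass:
LF_D = 23; LS_D = 23−8 = 15
LF_C = LS_D = 15; LS_C = 15−4 = 11
LF_B = LS_C = 11; LS_B = 11−11 = 0
LF_A = LS_C = 11; LS_A = 11−8 = 3
Slack_A = LS_A − ES_A = 3 − 0 = 3

3 days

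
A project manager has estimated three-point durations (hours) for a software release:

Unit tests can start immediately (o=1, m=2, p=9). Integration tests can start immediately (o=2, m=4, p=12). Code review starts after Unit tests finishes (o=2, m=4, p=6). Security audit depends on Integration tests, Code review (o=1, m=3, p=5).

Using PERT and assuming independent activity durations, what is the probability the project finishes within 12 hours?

0.890

te_Unit tests = (1 + 4·2 + 9)/6 = 18/6 = 3; σ²_Unit tests = ((9−1)/6)² = 1.778
te_Integration tests = (2 + 4·4 + 12)/6 = 30/6 = 5; σ²_Integration tests = ((12−2)/6)² = 2.778
te_Code review = (2 + 4·4 + 6)/6 = 24/6 = 4; σ²_Code review = ((6−2)/6)² = 0.444
te_Security audit = (1 + 4·3 + 5)/6 = 18/6 = 3; σ²_Security audit = ((5−1)/6)² = 0.444

Forward pass:
ES_Unit tests = 0; EF_Unit tests = 3
ES_Integration tests = 0; EF_Integration tests = 5
ES_Code review = 3; EF_Code review = 3+4 = 7
ES_Security audit = max(EF_Integration tests=5, EF_Code review=7) = 7; EF_Security audit = 7+3 = 10
Expected project duration μ = 10 hours. Critical path: Unit tests → Code review → Security audit.

Variance along critical path = 1.778 + 0.444 + 0.444 = 2.667; σ = √2.667 = 1.633 hours.
Z = (12 − 10) / 1.633 = 1.225
P(T ≤ 12) = Φ(1.225) ≈ 0.890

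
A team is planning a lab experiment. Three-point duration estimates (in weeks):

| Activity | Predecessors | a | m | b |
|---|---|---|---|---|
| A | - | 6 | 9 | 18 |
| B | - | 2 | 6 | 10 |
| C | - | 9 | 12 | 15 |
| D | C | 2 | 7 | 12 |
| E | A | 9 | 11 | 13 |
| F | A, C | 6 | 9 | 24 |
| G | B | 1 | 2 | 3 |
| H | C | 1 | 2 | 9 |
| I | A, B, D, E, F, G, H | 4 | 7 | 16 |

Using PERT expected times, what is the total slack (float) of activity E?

2 weeks

te_A = (6 + 4·9 + 18)/6 = 60/6 = 10
te_B = (2 + 4·6 + 10)/6 = 36/6 = 6
te_C = (9 + 4·12 + 15)/6 = 72/6 = 12
te_D = (2 + 4·7 + 12)/6 = 42/6 = 7
te_E = (9 + 4·11 + 13)/6 = 66/6 = 11
te_F = (6 + 4·9 + 24)/6 = 66/6 = 11
te_G = (1 + 4·2 + 3)/6 = 12/6 = 2
te_H = (1 + 4·2 + 9)/6 = 18/6 = 3
te_I = (4 + 4·7 + 16)/6 = 48/6 = 8

Forward pass:
ES_A = 0; EF_A = 10
ES_B = 0; EF_B = 6
ES_C = 0; EF_C = 12
ES_D = 12; EF_D = 12+7 = 19
ES_E = 10; EF_E = 10+11 = 21
ES_F = max(EF_A=10, EF_C=12) = 12; EF_F = 12+11 = 23
ES_G = 6; EF_G = 6+2 = 8
ES_H = 12; EF_H = 12+3 = 15
ES_I = max(EF_A=10, EF_B=6, EF_D=19, EF_E=21, EF_F=23, EF_G=8, EF_H=15) = 23; EF_I = 23+8 = 31
Expected project duration μ = 31 weeks. Critical path: C → F → I.

Backward pass:
LF_I = 31; LS_I = 31−8 = 23
LF_H = LS_I = 23; LS_H = 23−3 = 20
LF_G = LS_I = 23; LS_G = 23−2 = 21
LF_F = LS_I = 23; LS_F = 23−11 = 12
LF_E = LS_I = 23; LS_E = 23−11 = 12
LF_D = LS_I = 23; LS_D = 23−7 = 16
LF_C = min(LS_D=16, LS_F=12, LS_H=20) = 12; LS_C = 12−12 = 0
LF_B = min(LS_G=21, LS_I=23) = 21; LS_B = 21−6 = 15
LF_A = min(LS_E=12, LS_F=12, LS_I=23) = 12; LS_A = 12−10 = 2
Slack_E = LS_E − ES_E = 12 − 10 = 2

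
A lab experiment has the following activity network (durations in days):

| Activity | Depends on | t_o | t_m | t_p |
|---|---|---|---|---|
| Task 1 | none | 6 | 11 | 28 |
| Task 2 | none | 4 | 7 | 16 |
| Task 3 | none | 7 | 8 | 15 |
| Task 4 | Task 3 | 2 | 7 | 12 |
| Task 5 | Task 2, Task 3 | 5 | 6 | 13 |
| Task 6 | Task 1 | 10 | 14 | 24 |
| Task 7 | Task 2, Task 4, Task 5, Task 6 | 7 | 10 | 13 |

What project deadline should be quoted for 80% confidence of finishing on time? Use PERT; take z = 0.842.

41.8 days

te_Task 1 = (6 + 4·11 + 28)/6 = 78/6 = 13; σ²_Task 1 = ((28−6)/6)² = 13.444
te_Task 2 = (4 + 4·7 + 16)/6 = 48/6 = 8; σ²_Task 2 = ((16−4)/6)² = 4.000
te_Task 3 = (7 + 4·8 + 15)/6 = 54/6 = 9; σ²_Task 3 = ((15−7)/6)² = 1.778
te_Task 4 = (2 + 4·7 + 12)/6 = 42/6 = 7; σ²_Task 4 = ((12−2)/6)² = 2.778
te_Task 5 = (5 + 4·6 + 13)/6 = 42/6 = 7; σ²_Task 5 = ((13−5)/6)² = 1.778
te_Task 6 = (10 + 4·14 + 24)/6 = 90/6 = 15; σ²_Task 6 = ((24−10)/6)² = 5.444
te_Task 7 = (7 + 4·10 + 13)/6 = 60/6 = 10; σ²_Task 7 = ((13−7)/6)² = 1.000

Forward pass:
ES_Task 1 = 0; EF_Task 1 = 13
ES_Task 2 = 0; EF_Task 2 = 8
ES_Task 3 = 0; EF_Task 3 = 9
ES_Task 4 = 9; EF_Task 4 = 9+7 = 16
ES_Task 5 = max(EF_Task 2=8, EF_Task 3=9) = 9; EF_Task 5 = 9+7 = 16
ES_Task 6 = 13; EF_Task 6 = 13+15 = 28
ES_Task 7 = max(EF_Task 2=8, EF_Task 4=16, EF_Task 5=16, EF_Task 6=28) = 28; EF_Task 7 = 28+10 = 38
Expected project duration μ = 38 days. Critical path: Task 1 → Task 6 → Task 7.

Variance along critical path = 13.444 + 5.444 + 1.000 = 19.889; σ = 4.460 days.
D = μ + z·σ = 38 + 0.842·4.460 = 41.8 days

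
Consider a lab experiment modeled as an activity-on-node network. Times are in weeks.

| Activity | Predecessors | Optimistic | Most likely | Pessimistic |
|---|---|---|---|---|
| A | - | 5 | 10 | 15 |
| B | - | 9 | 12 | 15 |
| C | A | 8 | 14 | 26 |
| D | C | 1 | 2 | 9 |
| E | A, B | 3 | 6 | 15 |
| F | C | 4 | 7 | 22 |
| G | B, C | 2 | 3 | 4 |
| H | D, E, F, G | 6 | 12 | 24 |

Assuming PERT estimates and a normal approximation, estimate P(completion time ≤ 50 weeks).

te_A = (5 + 4·10 + 15)/6 = 60/6 = 10; σ²_A = ((15−5)/6)² = 2.778
te_B = (9 + 4·12 + 15)/6 = 72/6 = 12; σ²_B = ((15−9)/6)² = 1.000
te_C = (8 + 4·14 + 26)/6 = 90/6 = 15; σ²_C = ((26−8)/6)² = 9.000
te_D = (1 + 4·2 + 9)/6 = 18/6 = 3; σ²_D = ((9−1)/6)² = 1.778
te_E = (3 + 4·6 + 15)/6 = 42/6 = 7; σ²_E = ((15−3)/6)² = 4.000
te_F = (4 + 4·7 + 22)/6 = 54/6 = 9; σ²_F = ((22−4)/6)² = 9.000
te_G = (2 + 4·3 + 4)/6 = 18/6 = 3; σ²_G = ((4−2)/6)² = 0.111
te_H = (6 + 4·12 + 24)/6 = 78/6 = 13; σ²_H = ((24−6)/6)² = 9.000

Forward pass:
ES_A = 0; EF_A = 10
ES_B = 0; EF_B = 12
ES_C = 10; EF_C = 10+15 = 25
ES_D = 25; EF_D = 25+3 = 28
ES_E = max(EF_A=10, EF_B=12) = 12; EF_E = 12+7 = 19
ES_F = 25; EF_F = 25+9 = 34
ES_G = max(EF_B=12, EF_C=25) = 25; EF_G = 25+3 = 28
ES_H = max(EF_D=28, EF_E=19, EF_F=34, EF_G=28) = 34; EF_H = 34+13 = 47
Expected project duration μ = 47 weeks. Critical path: A → C → F → H.

Variance along critical path = 2.778 + 9.000 + 9.000 + 9.000 = 29.778; σ = √29.778 = 5.457 weeks.
Z = (50 − 47) / 5.457 = 0.550
P(T ≤ 50) = Φ(0.550) ≈ 0.709

0.709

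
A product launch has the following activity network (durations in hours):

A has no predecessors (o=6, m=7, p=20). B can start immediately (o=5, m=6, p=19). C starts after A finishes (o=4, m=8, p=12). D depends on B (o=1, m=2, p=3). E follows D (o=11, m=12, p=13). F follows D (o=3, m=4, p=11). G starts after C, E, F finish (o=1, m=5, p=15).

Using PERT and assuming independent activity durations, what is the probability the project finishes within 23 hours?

0.067

te_A = (6 + 4·7 + 20)/6 = 54/6 = 9; σ²_A = ((20−6)/6)² = 5.444
te_B = (5 + 4·6 + 19)/6 = 48/6 = 8; σ²_B = ((19−5)/6)² = 5.444
te_C = (4 + 4·8 + 12)/6 = 48/6 = 8; σ²_C = ((12−4)/6)² = 1.778
te_D = (1 + 4·2 + 3)/6 = 12/6 = 2; σ²_D = ((3−1)/6)² = 0.111
te_E = (11 + 4·12 + 13)/6 = 72/6 = 12; σ²_E = ((13−11)/6)² = 0.111
te_F = (3 + 4·4 + 11)/6 = 30/6 = 5; σ²_F = ((11−3)/6)² = 1.778
te_G = (1 + 4·5 + 15)/6 = 36/6 = 6; σ²_G = ((15−1)/6)² = 5.444

Forward pass:
ES_A = 0; EF_A = 9
ES_B = 0; EF_B = 8
ES_C = 9; EF_C = 9+8 = 17
ES_D = 8; EF_D = 8+2 = 10
ES_E = 10; EF_E = 10+12 = 22
ES_F = 10; EF_F = 10+5 = 15
ES_G = max(EF_C=17, EF_E=22, EF_F=15) = 22; EF_G = 22+6 = 28
Expected project duration μ = 28 hours. Critical path: B → D → E → G.

Variance along critical path = 5.444 + 0.111 + 0.111 + 5.444 = 11.111; σ = √11.111 = 3.333 hours.
Z = (23 − 28) / 3.333 = -1.500
P(T ≤ 23) = Φ(-1.500) ≈ 0.067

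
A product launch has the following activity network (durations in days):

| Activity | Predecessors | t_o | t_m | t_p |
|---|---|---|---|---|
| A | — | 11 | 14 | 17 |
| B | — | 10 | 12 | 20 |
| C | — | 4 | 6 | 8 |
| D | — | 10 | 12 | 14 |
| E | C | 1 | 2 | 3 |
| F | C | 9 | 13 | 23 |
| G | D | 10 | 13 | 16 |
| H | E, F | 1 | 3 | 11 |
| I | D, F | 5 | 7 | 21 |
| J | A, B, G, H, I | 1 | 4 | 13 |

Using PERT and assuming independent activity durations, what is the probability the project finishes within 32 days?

0.314

te_A = (11 + 4·14 + 17)/6 = 84/6 = 14; σ²_A = ((17−11)/6)² = 1.000
te_B = (10 + 4·12 + 20)/6 = 78/6 = 13; σ²_B = ((20−10)/6)² = 2.778
te_C = (4 + 4·6 + 8)/6 = 36/6 = 6; σ²_C = ((8−4)/6)² = 0.444
te_D = (10 + 4·12 + 14)/6 = 72/6 = 12; σ²_D = ((14−10)/6)² = 0.444
te_E = (1 + 4·2 + 3)/6 = 12/6 = 2; σ²_E = ((3−1)/6)² = 0.111
te_F = (9 + 4·13 + 23)/6 = 84/6 = 14; σ²_F = ((23−9)/6)² = 5.444
te_G = (10 + 4·13 + 16)/6 = 78/6 = 13; σ²_G = ((16−10)/6)² = 1.000
te_H = (1 + 4·3 + 11)/6 = 24/6 = 4; σ²_H = ((11−1)/6)² = 2.778
te_I = (5 + 4·7 + 21)/6 = 54/6 = 9; σ²_I = ((21−5)/6)² = 7.111
te_J = (1 + 4·4 + 13)/6 = 30/6 = 5; σ²_J = ((13−1)/6)² = 4.000

Forward pass:
ES_A = 0; EF_A = 14
ES_B = 0; EF_B = 13
ES_C = 0; EF_C = 6
ES_D = 0; EF_D = 12
ES_E = 6; EF_E = 6+2 = 8
ES_F = 6; EF_F = 6+14 = 20
ES_G = 12; EF_G = 12+13 = 25
ES_H = max(EF_E=8, EF_F=20) = 20; EF_H = 20+4 = 24
ES_I = max(EF_D=12, EF_F=20) = 20; EF_I = 20+9 = 29
ES_J = max(EF_A=14, EF_B=13, EF_G=25, EF_H=24, EF_I=29) = 29; EF_J = 29+5 = 34
Expected project duration μ = 34 days. Critical path: C → F → I → J.

Variance along critical path = 0.444 + 5.444 + 7.111 + 4.000 = 17.000; σ = √17.000 = 4.123 days.
Z = (32 − 34) / 4.123 = -0.485
P(T ≤ 32) = Φ(-0.485) ≈ 0.314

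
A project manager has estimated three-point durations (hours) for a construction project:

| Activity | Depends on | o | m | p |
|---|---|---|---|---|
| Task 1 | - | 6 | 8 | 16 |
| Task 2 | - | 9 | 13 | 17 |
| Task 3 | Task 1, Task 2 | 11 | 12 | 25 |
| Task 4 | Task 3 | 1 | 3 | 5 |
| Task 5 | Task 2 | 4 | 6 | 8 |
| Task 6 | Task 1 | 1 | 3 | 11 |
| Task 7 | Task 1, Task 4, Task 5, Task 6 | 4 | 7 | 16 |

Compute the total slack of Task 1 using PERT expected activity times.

te_Task 1 = (6 + 4·8 + 16)/6 = 54/6 = 9
te_Task 2 = (9 + 4·13 + 17)/6 = 78/6 = 13
te_Task 3 = (11 + 4·12 + 25)/6 = 84/6 = 14
te_Task 4 = (1 + 4·3 + 5)/6 = 18/6 = 3
te_Task 5 = (4 + 4·6 + 8)/6 = 36/6 = 6
te_Task 6 = (1 + 4·3 + 11)/6 = 24/6 = 4
te_Task 7 = (4 + 4·7 + 16)/6 = 48/6 = 8

Forward pass:
ES_Task 1 = 0; EF_Task 1 = 9
ES_Task 2 = 0; EF_Task 2 = 13
ES_Task 3 = max(EF_Task 1=9, EF_Task 2=13) = 13; EF_Task 3 = 13+14 = 27
ES_Task 4 = 27; EF_Task 4 = 27+3 = 30
ES_Task 5 = 13; EF_Task 5 = 13+6 = 19
ES_Task 6 = 9; EF_Task 6 = 9+4 = 13
ES_Task 7 = max(EF_Task 1=9, EF_Task 4=30, EF_Task 5=19, EF_Task 6=13) = 30; EF_Task 7 = 30+8 = 38
Expected project duration μ = 38 hours. Critical path: Task 2 → Task 3 → Task 4 → Task 7.

Backward pass:
LF_Task 7 = 38; LS_Task 7 = 38−8 = 30
LF_Task 6 = LS_Task 7 = 30; LS_Task 6 = 30−4 = 26
LF_Task 5 = LS_Task 7 = 30; LS_Task 5 = 30−6 = 24
LF_Task 4 = LS_Task 7 = 30; LS_Task 4 = 30−3 = 27
LF_Task 3 = LS_Task 4 = 27; LS_Task 3 = 27−14 = 13
LF_Task 2 = min(LS_Task 3=13, LS_Task 5=24) = 13; LS_Task 2 = 13−13 = 0
LF_Task 1 = min(LS_Task 3=13, LS_Task 6=26, LS_Task 7=30) = 13; LS_Task 1 = 13−9 = 4
Slack_Task 1 = LS_Task 1 − ES_Task 1 = 4 − 0 = 4

4 hours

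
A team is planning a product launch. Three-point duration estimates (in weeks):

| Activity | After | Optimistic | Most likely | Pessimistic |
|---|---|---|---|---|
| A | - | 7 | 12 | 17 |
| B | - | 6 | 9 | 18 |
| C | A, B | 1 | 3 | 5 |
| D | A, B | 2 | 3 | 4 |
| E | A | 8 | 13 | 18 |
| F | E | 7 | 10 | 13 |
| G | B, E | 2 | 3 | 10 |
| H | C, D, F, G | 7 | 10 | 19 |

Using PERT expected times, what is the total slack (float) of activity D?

te_A = (7 + 4·12 + 17)/6 = 72/6 = 12
te_B = (6 + 4·9 + 18)/6 = 60/6 = 10
te_C = (1 + 4·3 + 5)/6 = 18/6 = 3
te_D = (2 + 4·3 + 4)/6 = 18/6 = 3
te_E = (8 + 4·13 + 18)/6 = 78/6 = 13
te_F = (7 + 4·10 + 13)/6 = 60/6 = 10
te_G = (2 + 4·3 + 10)/6 = 24/6 = 4
te_H = (7 + 4·10 + 19)/6 = 66/6 = 11

Forward pass:
ES_A = 0; EF_A = 12
ES_B = 0; EF_B = 10
ES_C = max(EF_A=12, EF_B=10) = 12; EF_C = 12+3 = 15
ES_D = max(EF_A=12, EF_B=10) = 12; EF_D = 12+3 = 15
ES_E = 12; EF_E = 12+13 = 25
ES_F = 25; EF_F = 25+10 = 35
ES_G = max(EF_B=10, EF_E=25) = 25; EF_G = 25+4 = 29
ES_H = max(EF_C=15, EF_D=15, EF_F=35, EF_G=29) = 35; EF_H = 35+11 = 46
Expected project duration μ = 46 weeks. Critical path: A → E → F → H.

Backward pass:
LF_H = 46; LS_H = 46−11 = 35
LF_G = LS_H = 35; LS_G = 35−4 = 31
LF_F = LS_H = 35; LS_F = 35−10 = 25
LF_E = min(LS_F=25, LS_G=31) = 25; LS_E = 25−13 = 12
LF_D = LS_H = 35; LS_D = 35−3 = 32
LF_C = LS_H = 35; LS_C = 35−3 = 32
LF_B = min(LS_C=32, LS_D=32, LS_G=31) = 31; LS_B = 31−10 = 21
LF_A = min(LS_C=32, LS_D=32, LS_E=12) = 12; LS_A = 12−12 = 0
Slack_D = LS_D − ES_D = 32 − 12 = 20

20 weeks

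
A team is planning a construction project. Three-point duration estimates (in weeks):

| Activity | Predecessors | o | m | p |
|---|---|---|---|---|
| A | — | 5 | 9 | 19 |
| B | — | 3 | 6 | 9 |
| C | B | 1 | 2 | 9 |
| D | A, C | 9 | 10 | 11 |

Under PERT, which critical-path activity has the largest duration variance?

te_A = (5 + 4·9 + 19)/6 = 60/6 = 10; σ²_A = ((19−5)/6)² = 5.444
te_B = (3 + 4·6 + 9)/6 = 36/6 = 6; σ²_B = ((9−3)/6)² = 1.000
te_C = (1 + 4·2 + 9)/6 = 18/6 = 3; σ²_C = ((9−1)/6)² = 1.778
te_D = (9 + 4·10 + 11)/6 = 60/6 = 10; σ²_D = ((11−9)/6)² = 0.111

Forward pass:
ES_A = 0; EF_A = 10
ES_B = 0; EF_B = 6
ES_C = 6; EF_C = 6+3 = 9
ES_D = max(EF_A=10, EF_C=9) = 10; EF_D = 10+10 = 20
Expected project duration μ = 20 weeks. Critical path: A → D.

Variances on critical path: σ²_A=5.444, σ²_D=0.111.
Largest is σ²_A = 5.444.

A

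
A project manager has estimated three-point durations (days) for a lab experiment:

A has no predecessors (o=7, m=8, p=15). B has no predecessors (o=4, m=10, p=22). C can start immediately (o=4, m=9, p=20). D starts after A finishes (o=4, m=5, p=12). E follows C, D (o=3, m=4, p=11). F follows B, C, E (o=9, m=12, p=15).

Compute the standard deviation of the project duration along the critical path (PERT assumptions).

te_A = (7 + 4·8 + 15)/6 = 54/6 = 9; σ²_A = ((15−7)/6)² = 1.778
te_B = (4 + 4·10 + 22)/6 = 66/6 = 11; σ²_B = ((22−4)/6)² = 9.000
te_C = (4 + 4·9 + 20)/6 = 60/6 = 10; σ²_C = ((20−4)/6)² = 7.111
te_D = (4 + 4·5 + 12)/6 = 36/6 = 6; σ²_D = ((12−4)/6)² = 1.778
te_E = (3 + 4·4 + 11)/6 = 30/6 = 5; σ²_E = ((11−3)/6)² = 1.778
te_F = (9 + 4·12 + 15)/6 = 72/6 = 12; σ²_F = ((15−9)/6)² = 1.000

Forward pass:
ES_A = 0; EF_A = 9
ES_B = 0; EF_B = 11
ES_C = 0; EF_C = 10
ES_D = 9; EF_D = 9+6 = 15
ES_E = max(EF_C=10, EF_D=15) = 15; EF_E = 15+5 = 20
ES_F = max(EF_B=11, EF_C=10, EF_E=20) = 20; EF_F = 20+12 = 32
Expected project duration μ = 32 days. Critical path: A → D → E → F.

Variance along critical path = 1.778 + 1.778 + 1.778 + 1.000 = 6.333
σ = √6.333 = 2.517 days

2.52 days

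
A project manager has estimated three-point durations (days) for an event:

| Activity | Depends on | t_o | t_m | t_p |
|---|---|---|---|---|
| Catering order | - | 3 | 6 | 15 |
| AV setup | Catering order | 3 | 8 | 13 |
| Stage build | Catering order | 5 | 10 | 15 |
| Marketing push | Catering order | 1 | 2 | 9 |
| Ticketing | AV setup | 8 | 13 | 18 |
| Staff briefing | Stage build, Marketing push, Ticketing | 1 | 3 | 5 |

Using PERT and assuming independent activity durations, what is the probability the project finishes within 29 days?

te_Catering order = (3 + 4·6 + 15)/6 = 42/6 = 7; σ²_Catering order = ((15−3)/6)² = 4.000
te_AV setup = (3 + 4·8 + 13)/6 = 48/6 = 8; σ²_AV setup = ((13−3)/6)² = 2.778
te_Stage build = (5 + 4·10 + 15)/6 = 60/6 = 10; σ²_Stage build = ((15−5)/6)² = 2.778
te_Marketing push = (1 + 4·2 + 9)/6 = 18/6 = 3; σ²_Marketing push = ((9−1)/6)² = 1.778
te_Ticketing = (8 + 4·13 + 18)/6 = 78/6 = 13; σ²_Ticketing = ((18−8)/6)² = 2.778
te_Staff briefing = (1 + 4·3 + 5)/6 = 18/6 = 3; σ²_Staff briefing = ((5−1)/6)² = 0.444

Forward pass:
ES_Catering order = 0; EF_Catering order = 7
ES_AV setup = 7; EF_AV setup = 7+8 = 15
ES_Stage build = 7; EF_Stage build = 7+10 = 17
ES_Marketing push = 7; EF_Marketing push = 7+3 = 10
ES_Ticketing = 15; EF_Ticketing = 15+13 = 28
ES_Staff briefing = max(EF_Stage build=17, EF_Marketing push=10, EF_Ticketing=28) = 28; EF_Staff briefing = 28+3 = 31
Expected project duration μ = 31 days. Critical path: Catering order → AV setup → Ticketing → Staff briefing.

Variance along critical path = 4.000 + 2.778 + 2.778 + 0.444 = 10.000; σ = √10.000 = 3.162 days.
Z = (29 − 31) / 3.162 = -0.632
P(T ≤ 29) = Φ(-0.632) ≈ 0.264

0.264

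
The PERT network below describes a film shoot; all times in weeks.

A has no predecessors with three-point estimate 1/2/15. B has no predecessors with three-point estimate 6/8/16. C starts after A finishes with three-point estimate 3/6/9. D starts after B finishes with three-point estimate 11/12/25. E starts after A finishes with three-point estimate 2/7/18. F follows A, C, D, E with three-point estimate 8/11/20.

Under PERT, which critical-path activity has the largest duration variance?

te_A = (1 + 4·2 + 15)/6 = 24/6 = 4; σ²_A = ((15−1)/6)² = 5.444
te_B = (6 + 4·8 + 16)/6 = 54/6 = 9; σ²_B = ((16−6)/6)² = 2.778
te_C = (3 + 4·6 + 9)/6 = 36/6 = 6; σ²_C = ((9−3)/6)² = 1.000
te_D = (11 + 4·12 + 25)/6 = 84/6 = 14; σ²_D = ((25−11)/6)² = 5.444
te_E = (2 + 4·7 + 18)/6 = 48/6 = 8; σ²_E = ((18−2)/6)² = 7.111
te_F = (8 + 4·11 + 20)/6 = 72/6 = 12; σ²_F = ((20−8)/6)² = 4.000

Forward pass:
ES_A = 0; EF_A = 4
ES_B = 0; EF_B = 9
ES_C = 4; EF_C = 4+6 = 10
ES_D = 9; EF_D = 9+14 = 23
ES_E = 4; EF_E = 4+8 = 12
ES_F = max(EF_A=4, EF_C=10, EF_D=23, EF_E=12) = 23; EF_F = 23+12 = 35
Expected project duration μ = 35 weeks. Critical path: B → D → F.

Variances on critical path: σ²_B=2.778, σ²_D=5.444, σ²_F=4.000.
Largest is σ²_D = 5.444.

D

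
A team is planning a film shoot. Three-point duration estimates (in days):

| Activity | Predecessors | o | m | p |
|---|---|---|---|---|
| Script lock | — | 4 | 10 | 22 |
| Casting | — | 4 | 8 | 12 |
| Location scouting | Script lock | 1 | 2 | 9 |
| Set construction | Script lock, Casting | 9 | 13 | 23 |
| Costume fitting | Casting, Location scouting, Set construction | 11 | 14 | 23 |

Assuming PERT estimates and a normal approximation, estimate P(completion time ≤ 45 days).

0.878

te_Script lock = (4 + 4·10 + 22)/6 = 66/6 = 11; σ²_Script lock = ((22−4)/6)² = 9.000
te_Casting = (4 + 4·8 + 12)/6 = 48/6 = 8; σ²_Casting = ((12−4)/6)² = 1.778
te_Location scouting = (1 + 4·2 + 9)/6 = 18/6 = 3; σ²_Location scouting = ((9−1)/6)² = 1.778
te_Set construction = (9 + 4·13 + 23)/6 = 84/6 = 14; σ²_Set construction = ((23−9)/6)² = 5.444
te_Costume fitting = (11 + 4·14 + 23)/6 = 90/6 = 15; σ²_Costume fitting = ((23−11)/6)² = 4.000

Forward pass:
ES_Script lock = 0; EF_Script lock = 11
ES_Casting = 0; EF_Casting = 8
ES_Location scouting = 11; EF_Location scouting = 11+3 = 14
ES_Set construction = max(EF_Script lock=11, EF_Casting=8) = 11; EF_Set construction = 11+14 = 25
ES_Costume fitting = max(EF_Casting=8, EF_Location scouting=14, EF_Set construction=25) = 25; EF_Costume fitting = 25+15 = 40
Expected project duration μ = 40 days. Critical path: Script lock → Set construction → Costume fitting.

Variance along critical path = 9.000 + 5.444 + 4.000 = 18.444; σ = √18.444 = 4.295 days.
Z = (45 − 40) / 4.295 = 1.164
P(T ≤ 45) = Φ(1.164) ≈ 0.878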